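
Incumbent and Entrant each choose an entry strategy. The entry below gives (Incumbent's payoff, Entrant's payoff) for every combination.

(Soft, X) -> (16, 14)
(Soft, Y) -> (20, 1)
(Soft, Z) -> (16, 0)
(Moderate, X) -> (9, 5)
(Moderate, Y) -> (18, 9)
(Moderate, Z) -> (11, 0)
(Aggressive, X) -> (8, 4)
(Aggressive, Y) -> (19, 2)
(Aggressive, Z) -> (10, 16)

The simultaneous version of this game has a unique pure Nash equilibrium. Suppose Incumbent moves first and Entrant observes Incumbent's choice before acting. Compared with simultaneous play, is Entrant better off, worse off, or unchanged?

worse off

Solve by backward induction (Incumbent leads).
- Soft: Entrant compares 14, 1, 0 and picks X; Incumbent would get 16.
- Moderate: Entrant compares 5, 9, 0 and picks Y; Incumbent would get 18.
- Aggressive: Entrant compares 4, 2, 16 and picks Z; Incumbent would get 10.
Among 16, 18, 10, the best is 18 at Moderate. Subgame-perfect outcome: (Moderate, Y) with payoffs (18, 9).
Under simultaneous play:
Incumbent's best replies: X→Soft; Y→Soft; Z→Soft.
Entrant's best replies: Soft→X; Moderate→Y; Aggressive→Z.
Only (Soft, X) has each player best-responding; Nash payoffs (16, 14).
Entrant earns 9 sequentially versus 14 at the Nash outcome: worse off.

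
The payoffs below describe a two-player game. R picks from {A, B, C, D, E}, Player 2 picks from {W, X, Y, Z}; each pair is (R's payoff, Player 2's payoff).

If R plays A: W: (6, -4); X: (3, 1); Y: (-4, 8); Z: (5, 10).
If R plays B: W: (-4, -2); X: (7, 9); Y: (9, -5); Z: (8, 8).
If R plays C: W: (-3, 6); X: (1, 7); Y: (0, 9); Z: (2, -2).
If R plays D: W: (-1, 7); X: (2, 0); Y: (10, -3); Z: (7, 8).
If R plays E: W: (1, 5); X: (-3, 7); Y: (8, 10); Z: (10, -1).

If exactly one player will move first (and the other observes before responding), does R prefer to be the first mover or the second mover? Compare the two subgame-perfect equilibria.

first

If R leads: Player 2's best replies are A→Z, B→X, C→Y, D→Z, E→Y; R's induced payoffs 5, 7, 0, 7, 8; outcome (E, Y), payoffs (8, 10).
If Player 2 leads: R's best replies are W→A, X→B, Y→D, Z→E; Player 2's induced payoffs -4, 9, -3, -1; outcome (B, X), payoffs (7, 9).
R gets 8 moving first and 7 moving second, so R prefers to move first.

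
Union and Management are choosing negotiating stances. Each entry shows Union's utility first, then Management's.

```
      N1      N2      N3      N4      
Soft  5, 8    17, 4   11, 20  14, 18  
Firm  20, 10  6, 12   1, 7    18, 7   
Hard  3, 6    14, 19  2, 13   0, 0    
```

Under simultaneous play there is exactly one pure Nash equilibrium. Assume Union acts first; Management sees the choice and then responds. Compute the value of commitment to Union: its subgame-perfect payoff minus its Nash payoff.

3

Solve by backward induction (Union leads).
- Soft → Management plays N3 (best of 8, 4, 20, 18); Union gets 11.
- Firm → Management plays N2 (best of 10, 12, 7, 7); Union gets 6.
- Hard → Management plays N2 (best of 6, 19, 13, 0); Union gets 14.
Among 11, 6, 14, the best is 14 at Hard. Subgame-perfect outcome: (Hard, N2) with payoffs (14, 19).
Now find the simultaneous Nash equilibrium.
Union's best replies: N1→Firm; N2→Soft; N3→Soft; N4→Firm.
Management's best replies: Soft→N3; Firm→N2; Hard→N2.
Only (Soft, N3) has each player best-responding; Nash payoffs (11, 20).
Union's commitment gain: 14 − 11 = 3.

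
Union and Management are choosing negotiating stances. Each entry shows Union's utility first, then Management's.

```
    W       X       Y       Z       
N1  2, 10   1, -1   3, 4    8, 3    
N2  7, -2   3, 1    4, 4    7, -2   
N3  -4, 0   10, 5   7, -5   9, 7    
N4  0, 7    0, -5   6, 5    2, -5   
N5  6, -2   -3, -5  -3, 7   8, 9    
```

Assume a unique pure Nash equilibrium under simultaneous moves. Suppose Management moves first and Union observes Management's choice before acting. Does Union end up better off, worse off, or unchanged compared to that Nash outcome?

unchanged

Work backward from Union's decision.
- W: BR = N2, leader payoff -2.
- X: BR = N3, leader payoff 5.
- Y: BR = N3, leader payoff -5.
- Z: BR = N3, leader payoff 7.
Maximizing over -2, 5, -5, 7, Management chooses Z. Subgame-perfect outcome: (N3, Z) with payoffs (9, 7).
Under simultaneous play:
Union's best replies: W→N2; X→N3; Y→N3; Z→N3.
Management's best replies: N1→W; N2→Y; N3→Z; N4→W; N5→Z.
Only (N3, Z) has each player best-responding; Nash payoffs (9, 7).
Union earns 9 sequentially versus 9 at the Nash outcome: unchanged.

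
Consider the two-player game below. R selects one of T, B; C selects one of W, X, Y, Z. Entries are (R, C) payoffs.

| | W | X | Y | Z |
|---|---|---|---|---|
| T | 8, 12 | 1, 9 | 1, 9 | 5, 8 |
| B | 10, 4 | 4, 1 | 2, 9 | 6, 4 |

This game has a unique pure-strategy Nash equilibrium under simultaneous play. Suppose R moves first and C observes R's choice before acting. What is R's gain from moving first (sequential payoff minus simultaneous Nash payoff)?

6

Solve by backward induction (R leads).
- T: C compares 12, 9, 9, 8 and picks W; R would get 8.
- B: C compares 4, 1, 9, 4 and picks Y; R would get 2.
Among 8, 2, the best is 8 at T. Subgame-perfect outcome: (T, W) with payoffs (8, 12).
Under simultaneous play:
R's best replies: W→B; X→B; Y→B; Z→B.
C's best replies: T→W; B→Y.
The unique mutual best reply is (B, Y), giving (2, 9).
R's commitment gain: 8 − 2 = 6.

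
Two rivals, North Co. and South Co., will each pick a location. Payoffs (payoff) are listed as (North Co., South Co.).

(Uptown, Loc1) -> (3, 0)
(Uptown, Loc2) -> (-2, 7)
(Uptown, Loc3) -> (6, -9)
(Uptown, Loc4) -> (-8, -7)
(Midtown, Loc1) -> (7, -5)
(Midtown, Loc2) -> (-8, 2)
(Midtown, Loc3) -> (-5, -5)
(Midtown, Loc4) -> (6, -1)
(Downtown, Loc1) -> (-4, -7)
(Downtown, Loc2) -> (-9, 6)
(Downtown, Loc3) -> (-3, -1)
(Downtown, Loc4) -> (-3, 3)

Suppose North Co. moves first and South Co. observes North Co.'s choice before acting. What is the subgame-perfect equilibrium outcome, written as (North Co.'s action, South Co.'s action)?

Backward induction with North Co. moving first.
- Uptown: South Co. compares 0, 7, -9, -7 and picks Loc2; North Co. would get -2.
- Midtown: South Co. compares -5, 2, -5, -1 and picks Loc2; North Co. would get -8.
- Downtown: South Co. compares -7, 6, -1, 3 and picks Loc2; North Co. would get -9.
North Co.'s induced payoffs are -2, -8, -9, so North Co. commits to Uptown. Subgame-perfect outcome: (Uptown, Loc2) with payoffs (-2, 7).

(Uptown, Loc2)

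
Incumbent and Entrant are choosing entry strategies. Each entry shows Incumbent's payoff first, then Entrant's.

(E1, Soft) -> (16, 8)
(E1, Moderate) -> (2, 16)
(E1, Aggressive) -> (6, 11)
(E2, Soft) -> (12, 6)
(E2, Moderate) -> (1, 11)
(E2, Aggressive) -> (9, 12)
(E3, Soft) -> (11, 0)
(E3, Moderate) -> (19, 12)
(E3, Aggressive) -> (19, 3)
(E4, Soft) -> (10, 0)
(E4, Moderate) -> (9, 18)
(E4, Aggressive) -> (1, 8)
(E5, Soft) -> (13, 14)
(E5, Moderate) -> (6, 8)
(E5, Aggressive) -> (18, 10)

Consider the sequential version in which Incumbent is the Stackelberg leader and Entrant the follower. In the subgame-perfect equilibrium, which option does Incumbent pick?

Work backward from Entrant's decision.
- E1: BR = Moderate, leader payoff 2.
- E2: BR = Aggressive, leader payoff 9.
- E3: BR = Moderate, leader payoff 19.
- E4: BR = Moderate, leader payoff 9.
- E5: BR = Soft, leader payoff 13.
Incumbent's induced payoffs are 2, 9, 19, 9, 13, so Incumbent commits to E3. Subgame-perfect outcome: (E3, Moderate) with payoffs (19, 12).

E3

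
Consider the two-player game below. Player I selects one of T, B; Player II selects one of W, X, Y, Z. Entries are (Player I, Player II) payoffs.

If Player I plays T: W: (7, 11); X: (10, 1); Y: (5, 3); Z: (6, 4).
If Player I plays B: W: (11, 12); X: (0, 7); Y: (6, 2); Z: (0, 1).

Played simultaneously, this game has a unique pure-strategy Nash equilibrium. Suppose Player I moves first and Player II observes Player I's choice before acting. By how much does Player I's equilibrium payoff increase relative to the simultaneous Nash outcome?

0

Work backward from Player II's decision.
- T: Player II compares 11, 1, 3, 4 and picks W; Player I would get 7.
- B: Player II compares 12, 7, 2, 1 and picks W; Player I would get 11.
Player I's induced payoffs are 7, 11, so Player I commits to B. Subgame-perfect outcome: (B, W) with payoffs (11, 12).
Under simultaneous play:
Player I's best replies: W→B; X→T; Y→B; Z→T.
Player II's best replies: T→W; B→W.
Only (B, W) has each player best-responding; Nash payoffs (11, 12).
Player I's commitment gain: 11 − 11 = 0.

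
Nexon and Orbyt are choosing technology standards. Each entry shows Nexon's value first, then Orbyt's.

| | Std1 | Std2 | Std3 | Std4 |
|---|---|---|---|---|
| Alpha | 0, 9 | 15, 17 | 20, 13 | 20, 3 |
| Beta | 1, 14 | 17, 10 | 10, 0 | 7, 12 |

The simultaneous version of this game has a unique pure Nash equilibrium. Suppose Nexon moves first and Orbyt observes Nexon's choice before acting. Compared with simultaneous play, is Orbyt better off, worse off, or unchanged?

Solve by backward induction (Nexon leads).
- Alpha → Orbyt plays Std2 (best of 9, 17, 13, 3); Nexon gets 15.
- Beta → Orbyt plays Std1 (best of 14, 10, 0, 12); Nexon gets 1.
Nexon's induced payoffs are 15, 1, so Nexon commits to Alpha. Subgame-perfect outcome: (Alpha, Std2) with payoffs (15, 17).
Under simultaneous play:
Nexon's best replies: Std1→Beta; Std2→Beta; Std3→Alpha; Std4→Alpha.
Orbyt's best replies: Alpha→Std2; Beta→Std1.
The unique mutual best reply is (Beta, Std1), giving (1, 14).
Orbyt earns 17 sequentially versus 14 at the Nash outcome: better off.

better off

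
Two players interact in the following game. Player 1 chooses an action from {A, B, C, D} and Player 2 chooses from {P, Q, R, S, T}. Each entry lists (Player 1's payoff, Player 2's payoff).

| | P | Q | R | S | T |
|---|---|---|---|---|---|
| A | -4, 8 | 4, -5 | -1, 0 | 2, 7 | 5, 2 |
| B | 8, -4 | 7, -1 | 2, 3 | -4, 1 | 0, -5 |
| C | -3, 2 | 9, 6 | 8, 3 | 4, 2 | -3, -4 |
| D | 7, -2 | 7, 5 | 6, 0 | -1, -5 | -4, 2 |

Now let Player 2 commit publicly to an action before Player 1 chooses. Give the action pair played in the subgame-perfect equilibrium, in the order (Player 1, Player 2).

(C, Q)

Player 1 best-responds to each possible Player 2 move:
- P → Player 1 plays B (best of -4, 8, -3, 7); Player 2 gets -4.
- Q → Player 1 plays C (best of 4, 7, 9, 7); Player 2 gets 6.
- R → Player 1 plays C (best of -1, 2, 8, 6); Player 2 gets 3.
- S → Player 1 plays C (best of 2, -4, 4, -1); Player 2 gets 2.
- T → Player 1 plays A (best of 5, 0, -3, -4); Player 2 gets 2.
Player 2's induced payoffs are -4, 6, 3, 2, 2, so Player 2 commits to Q. Subgame-perfect outcome: (C, Q) with payoffs (9, 6).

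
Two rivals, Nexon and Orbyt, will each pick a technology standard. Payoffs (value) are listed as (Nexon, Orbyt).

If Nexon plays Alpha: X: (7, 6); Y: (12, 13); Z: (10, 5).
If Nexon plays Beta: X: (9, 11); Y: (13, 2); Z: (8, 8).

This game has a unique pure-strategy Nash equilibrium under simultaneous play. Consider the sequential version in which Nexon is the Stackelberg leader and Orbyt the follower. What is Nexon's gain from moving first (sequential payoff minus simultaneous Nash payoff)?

3

Orbyt best-responds to each possible Nexon move:
- Alpha: BR = Y, leader payoff 12.
- Beta: BR = X, leader payoff 9.
Among 12, 9, the best is 12 at Alpha. Subgame-perfect outcome: (Alpha, Y) with payoffs (12, 13).
Now find the simultaneous Nash equilibrium.
Nexon's best replies: X→Beta; Y→Beta; Z→Alpha.
Orbyt's best replies: Alpha→Y; Beta→X.
The unique mutual best reply is (Beta, X), giving (9, 11).
Nexon's commitment gain: 12 − 9 = 3.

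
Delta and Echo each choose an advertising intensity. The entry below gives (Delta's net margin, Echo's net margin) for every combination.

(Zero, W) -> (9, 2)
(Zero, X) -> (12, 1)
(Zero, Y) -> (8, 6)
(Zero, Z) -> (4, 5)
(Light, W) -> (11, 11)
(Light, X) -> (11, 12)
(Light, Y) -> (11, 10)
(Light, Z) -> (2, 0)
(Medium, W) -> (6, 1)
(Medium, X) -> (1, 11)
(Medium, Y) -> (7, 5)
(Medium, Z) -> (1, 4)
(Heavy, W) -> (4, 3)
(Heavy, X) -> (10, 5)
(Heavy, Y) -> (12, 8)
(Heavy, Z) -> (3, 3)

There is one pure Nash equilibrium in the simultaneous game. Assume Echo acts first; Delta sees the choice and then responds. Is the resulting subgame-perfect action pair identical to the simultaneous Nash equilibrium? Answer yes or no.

no

Work backward from Delta's decision.
- W: BR = Light, leader payoff 11.
- X: BR = Zero, leader payoff 1.
- Y: BR = Heavy, leader payoff 8.
- Z: BR = Zero, leader payoff 5.
Maximizing over 11, 1, 8, 5, Echo chooses W. Subgame-perfect outcome: (Light, W) with payoffs (11, 11).
For the simultaneous game, intersect best replies.
Delta's best replies: W→Light; X→Zero; Y→Heavy; Z→Zero.
Echo's best replies: Zero→Y; Light→X; Medium→X; Heavy→Y.
Only (Heavy, Y) has each player best-responding; Nash payoffs (12, 8).
Sequential outcome (Light, W) differs from the Nash profile (Heavy, Y).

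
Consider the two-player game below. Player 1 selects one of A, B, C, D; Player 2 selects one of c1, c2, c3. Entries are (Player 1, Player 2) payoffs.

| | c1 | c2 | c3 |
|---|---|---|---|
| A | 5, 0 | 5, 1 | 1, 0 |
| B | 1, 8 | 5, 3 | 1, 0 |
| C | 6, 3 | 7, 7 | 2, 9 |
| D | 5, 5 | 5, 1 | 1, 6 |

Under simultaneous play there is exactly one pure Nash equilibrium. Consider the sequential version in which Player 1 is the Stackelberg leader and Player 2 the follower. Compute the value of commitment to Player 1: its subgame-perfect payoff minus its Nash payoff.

3

Work backward from Player 2's decision.
- A: Player 2 compares 0, 1, 0 and picks c2; Player 1 would get 5.
- B: Player 2 compares 8, 3, 0 and picks c1; Player 1 would get 1.
- C: Player 2 compares 3, 7, 9 and picks c3; Player 1 would get 2.
- D: Player 2 compares 5, 1, 6 and picks c3; Player 1 would get 1.
Player 1's induced payoffs are 5, 1, 2, 1, so Player 1 commits to A. Subgame-perfect outcome: (A, c2) with payoffs (5, 1).
Now find the simultaneous Nash equilibrium.
Player 1's best replies: c1→C; c2→C; c3→C.
Player 2's best replies: A→c2; B→c1; C→c3; D→c3.
Only (C, c3) has each player best-responding; Nash payoffs (2, 9).
Player 1's commitment gain: 5 − 2 = 3.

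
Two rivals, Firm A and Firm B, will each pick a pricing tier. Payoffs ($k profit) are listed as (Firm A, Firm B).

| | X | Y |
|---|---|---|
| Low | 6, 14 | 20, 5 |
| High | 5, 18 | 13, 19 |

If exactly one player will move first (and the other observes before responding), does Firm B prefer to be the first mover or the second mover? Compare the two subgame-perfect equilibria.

If Firm A leads: Firm B's best replies are Low→X, High→Y; Firm A's induced payoffs 6, 13; outcome (High, Y), payoffs (13, 19).
If Firm B leads: Firm A's best replies are X→Low, Y→Low; Firm B's induced payoffs 14, 5; outcome (Low, X), payoffs (6, 14).
Firm B gets 14 moving first and 19 moving second, so Firm B prefers to move second.

second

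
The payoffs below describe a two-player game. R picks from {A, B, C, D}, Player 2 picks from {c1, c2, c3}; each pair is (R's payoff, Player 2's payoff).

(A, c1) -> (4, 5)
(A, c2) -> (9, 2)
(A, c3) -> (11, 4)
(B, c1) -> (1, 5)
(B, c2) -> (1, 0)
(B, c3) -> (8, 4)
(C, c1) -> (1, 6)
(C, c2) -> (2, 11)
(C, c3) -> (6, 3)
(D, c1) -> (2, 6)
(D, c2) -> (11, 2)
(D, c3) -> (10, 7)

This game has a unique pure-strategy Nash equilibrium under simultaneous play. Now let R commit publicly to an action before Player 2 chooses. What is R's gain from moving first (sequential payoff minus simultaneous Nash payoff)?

6

Player 2 best-responds to each possible R move:
- A: BR = c1, leader payoff 4.
- B: BR = c1, leader payoff 1.
- C: BR = c2, leader payoff 2.
- D: BR = c3, leader payoff 10.
Maximizing over 4, 1, 2, 10, R chooses D. Subgame-perfect outcome: (D, c3) with payoffs (10, 7).
For the simultaneous game, intersect best replies.
R's best replies: c1→A; c2→D; c3→A.
Player 2's best replies: A→c1; B→c1; C→c2; D→c3.
Only (A, c1) has each player best-responding; Nash payoffs (4, 5).
R's commitment gain: 10 − 4 = 6.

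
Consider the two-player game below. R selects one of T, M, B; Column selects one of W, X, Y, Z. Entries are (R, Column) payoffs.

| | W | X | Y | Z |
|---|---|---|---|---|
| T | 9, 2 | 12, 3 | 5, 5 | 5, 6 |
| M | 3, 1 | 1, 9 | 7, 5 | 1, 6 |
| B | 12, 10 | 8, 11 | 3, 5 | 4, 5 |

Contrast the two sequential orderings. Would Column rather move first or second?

second

If R leads: Column's best replies are T→Z, M→X, B→X; R's induced payoffs 5, 1, 8; outcome (B, X), payoffs (8, 11).
If Column leads: R's best replies are W→B, X→T, Y→M, Z→T; Column's induced payoffs 10, 3, 5, 6; outcome (B, W), payoffs (12, 10).
Column gets 10 moving first and 11 moving second, so Column prefers to move second.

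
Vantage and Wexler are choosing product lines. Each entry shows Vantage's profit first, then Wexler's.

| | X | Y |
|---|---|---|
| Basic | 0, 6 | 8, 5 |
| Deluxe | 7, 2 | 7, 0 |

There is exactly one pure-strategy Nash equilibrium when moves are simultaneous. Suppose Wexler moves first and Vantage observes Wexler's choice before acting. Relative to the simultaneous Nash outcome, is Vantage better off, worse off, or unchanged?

Vantage best-responds to each possible Wexler move:
- X: BR = Deluxe, leader payoff 2.
- Y: BR = Basic, leader payoff 5.
Wexler's induced payoffs are 2, 5, so Wexler commits to Y. Subgame-perfect outcome: (Basic, Y) with payoffs (8, 5).
For the simultaneous game, intersect best replies.
Vantage's best replies: X→Deluxe; Y→Basic.
Wexler's best replies: Basic→X; Deluxe→X.
The unique mutual best reply is (Deluxe, X), giving (7, 2).
Vantage earns 8 sequentially versus 7 at the Nash outcome: better off.

better off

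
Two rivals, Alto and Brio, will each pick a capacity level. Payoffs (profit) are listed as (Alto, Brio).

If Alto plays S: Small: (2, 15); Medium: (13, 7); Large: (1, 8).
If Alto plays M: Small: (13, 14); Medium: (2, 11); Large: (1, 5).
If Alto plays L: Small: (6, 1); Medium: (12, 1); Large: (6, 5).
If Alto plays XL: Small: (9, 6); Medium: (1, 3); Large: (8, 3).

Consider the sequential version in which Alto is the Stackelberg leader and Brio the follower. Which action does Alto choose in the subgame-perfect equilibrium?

Brio best-responds to each possible Alto move:
- S: BR = Small, leader payoff 2.
- M: BR = Small, leader payoff 13.
- L: BR = Large, leader payoff 6.
- XL: BR = Small, leader payoff 9.
Among 2, 13, 6, 9, the best is 13 at M. Subgame-perfect outcome: (M, Small) with payoffs (13, 14).

M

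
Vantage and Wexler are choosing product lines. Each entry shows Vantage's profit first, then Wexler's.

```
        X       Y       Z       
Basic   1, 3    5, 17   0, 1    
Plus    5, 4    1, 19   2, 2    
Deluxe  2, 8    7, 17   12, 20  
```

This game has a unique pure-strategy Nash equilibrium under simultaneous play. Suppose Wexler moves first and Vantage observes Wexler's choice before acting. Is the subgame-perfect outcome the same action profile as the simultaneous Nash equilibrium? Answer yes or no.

Solve by backward induction (Wexler leads).
- X: Vantage compares 1, 5, 2 and picks Plus; Wexler would get 4.
- Y: Vantage compares 5, 1, 7 and picks Deluxe; Wexler would get 17.
- Z: Vantage compares 0, 2, 12 and picks Deluxe; Wexler would get 20.
Wexler's induced payoffs are 4, 17, 20, so Wexler commits to Z. Subgame-perfect outcome: (Deluxe, Z) with payoffs (12, 20).
Now find the simultaneous Nash equilibrium.
Vantage's best replies: X→Plus; Y→Deluxe; Z→Deluxe.
Wexler's best replies: Basic→Y; Plus→Y; Deluxe→Z.
Only (Deluxe, Z) has each player best-responding; Nash payoffs (12, 20).
Sequential outcome (Deluxe, Z) coincides with the Nash profile (Deluxe, Z).

yes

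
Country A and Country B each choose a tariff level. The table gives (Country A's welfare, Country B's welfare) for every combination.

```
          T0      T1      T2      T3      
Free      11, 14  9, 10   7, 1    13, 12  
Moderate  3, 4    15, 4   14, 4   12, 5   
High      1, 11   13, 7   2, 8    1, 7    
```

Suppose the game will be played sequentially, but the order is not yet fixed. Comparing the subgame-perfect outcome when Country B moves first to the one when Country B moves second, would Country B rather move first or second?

first

If Country A leads: Country B's best replies are Free→T0, Moderate→T3, High→T0; Country A's induced payoffs 11, 12, 1; outcome (Moderate, T3), payoffs (12, 5).
If Country B leads: Country A's best replies are T0→Free, T1→Moderate, T2→Moderate, T3→Free; Country B's induced payoffs 14, 4, 4, 12; outcome (Free, T0), payoffs (11, 14).
Country B gets 14 moving first and 5 moving second, so Country B prefers to move first.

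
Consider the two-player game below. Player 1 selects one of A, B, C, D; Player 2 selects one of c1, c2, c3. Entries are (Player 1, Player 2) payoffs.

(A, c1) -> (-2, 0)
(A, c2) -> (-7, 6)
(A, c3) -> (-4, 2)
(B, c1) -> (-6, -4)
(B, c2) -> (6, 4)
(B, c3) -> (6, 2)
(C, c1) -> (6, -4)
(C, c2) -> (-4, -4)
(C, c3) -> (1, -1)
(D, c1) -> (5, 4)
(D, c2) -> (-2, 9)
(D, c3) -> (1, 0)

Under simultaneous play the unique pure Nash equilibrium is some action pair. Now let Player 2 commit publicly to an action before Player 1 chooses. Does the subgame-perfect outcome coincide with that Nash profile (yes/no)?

Solve by backward induction (Player 2 leads).
- c1: Player 1 compares -2, -6, 6, 5 and picks C; Player 2 would get -4.
- c2: Player 1 compares -7, 6, -4, -2 and picks B; Player 2 would get 4.
- c3: Player 1 compares -4, 6, 1, 1 and picks B; Player 2 would get 2.
Player 2's induced payoffs are -4, 4, 2, so Player 2 commits to c2. Subgame-perfect outcome: (B, c2) with payoffs (6, 4).
Now find the simultaneous Nash equilibrium.
Player 1's best replies: c1→C; c2→B; c3→B.
Player 2's best replies: A→c2; B→c2; C→c3; D→c2.
The unique mutual best reply is (B, c2), giving (6, 4).
Sequential outcome (B, c2) coincides with the Nash profile (B, c2).

yes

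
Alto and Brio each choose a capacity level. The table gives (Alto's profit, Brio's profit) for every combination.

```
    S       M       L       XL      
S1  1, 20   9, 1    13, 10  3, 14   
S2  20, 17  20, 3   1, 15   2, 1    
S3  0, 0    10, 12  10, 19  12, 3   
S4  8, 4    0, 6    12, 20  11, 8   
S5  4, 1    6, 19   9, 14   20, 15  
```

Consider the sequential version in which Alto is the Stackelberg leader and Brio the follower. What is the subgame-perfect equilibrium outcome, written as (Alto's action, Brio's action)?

Solve by backward induction (Alto leads).
- S1: BR = S, leader payoff 1.
- S2: BR = S, leader payoff 20.
- S3: BR = L, leader payoff 10.
- S4: BR = L, leader payoff 12.
- S5: BR = M, leader payoff 6.
Maximizing over 1, 20, 10, 12, 6, Alto chooses S2. Subgame-perfect outcome: (S2, S) with payoffs (20, 17).

(S2, S)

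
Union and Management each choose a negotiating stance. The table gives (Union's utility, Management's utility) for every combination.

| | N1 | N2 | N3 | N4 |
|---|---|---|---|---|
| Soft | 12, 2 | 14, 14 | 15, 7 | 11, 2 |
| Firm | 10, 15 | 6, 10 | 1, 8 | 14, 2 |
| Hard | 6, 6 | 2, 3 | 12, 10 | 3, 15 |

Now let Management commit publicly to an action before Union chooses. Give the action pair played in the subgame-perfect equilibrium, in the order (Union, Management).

Union best-responds to each possible Management move:
- N1: Union compares 12, 10, 6 and picks Soft; Management would get 2.
- N2: Union compares 14, 6, 2 and picks Soft; Management would get 14.
- N3: Union compares 15, 1, 12 and picks Soft; Management would get 7.
- N4: Union compares 11, 14, 3 and picks Firm; Management would get 2.
Maximizing over 2, 14, 7, 2, Management chooses N2. Subgame-perfect outcome: (Soft, N2) with payoffs (14, 14).

(Soft, N2)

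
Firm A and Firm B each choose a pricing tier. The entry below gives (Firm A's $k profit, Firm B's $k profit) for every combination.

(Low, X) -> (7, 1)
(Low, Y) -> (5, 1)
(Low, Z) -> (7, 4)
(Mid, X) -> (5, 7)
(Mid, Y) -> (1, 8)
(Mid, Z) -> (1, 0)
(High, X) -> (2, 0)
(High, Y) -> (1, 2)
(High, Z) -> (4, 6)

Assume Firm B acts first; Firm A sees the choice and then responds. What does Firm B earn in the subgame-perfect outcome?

Backward induction with Firm B moving first.
- X: Firm A compares 7, 5, 2 and picks Low; Firm B would get 1.
- Y: Firm A compares 5, 1, 1 and picks Low; Firm B would get 1.
- Z: Firm A compares 7, 1, 4 and picks Low; Firm B would get 4.
Among 1, 1, 4, the best is 4 at Z. Subgame-perfect outcome: (Low, Z) with payoffs (7, 4).

4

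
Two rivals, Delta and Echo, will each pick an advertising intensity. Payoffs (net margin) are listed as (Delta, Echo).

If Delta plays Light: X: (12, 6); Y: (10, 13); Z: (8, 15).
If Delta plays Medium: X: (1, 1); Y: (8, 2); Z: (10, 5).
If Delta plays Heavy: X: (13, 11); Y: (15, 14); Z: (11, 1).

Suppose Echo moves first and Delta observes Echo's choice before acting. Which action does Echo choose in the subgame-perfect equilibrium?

Y

Delta best-responds to each possible Echo move:
- X: BR = Heavy, leader payoff 11.
- Y: BR = Heavy, leader payoff 14.
- Z: BR = Heavy, leader payoff 1.
Echo's induced payoffs are 11, 14, 1, so Echo commits to Y. Subgame-perfect outcome: (Heavy, Y) with payoffs (15, 14).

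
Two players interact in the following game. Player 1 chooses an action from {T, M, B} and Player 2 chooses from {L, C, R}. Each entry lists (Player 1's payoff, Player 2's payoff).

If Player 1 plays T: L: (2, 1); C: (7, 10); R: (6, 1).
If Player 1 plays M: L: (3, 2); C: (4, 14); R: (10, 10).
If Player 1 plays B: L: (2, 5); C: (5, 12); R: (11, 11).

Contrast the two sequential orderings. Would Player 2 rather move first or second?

If Player 1 leads: Player 2's best replies are T→C, M→C, B→C; Player 1's induced payoffs 7, 4, 5; outcome (T, C), payoffs (7, 10).
If Player 2 leads: Player 1's best replies are L→M, C→T, R→B; Player 2's induced payoffs 2, 10, 11; outcome (B, R), payoffs (11, 11).
Player 2 gets 11 moving first and 10 moving second, so Player 2 prefers to move first.

first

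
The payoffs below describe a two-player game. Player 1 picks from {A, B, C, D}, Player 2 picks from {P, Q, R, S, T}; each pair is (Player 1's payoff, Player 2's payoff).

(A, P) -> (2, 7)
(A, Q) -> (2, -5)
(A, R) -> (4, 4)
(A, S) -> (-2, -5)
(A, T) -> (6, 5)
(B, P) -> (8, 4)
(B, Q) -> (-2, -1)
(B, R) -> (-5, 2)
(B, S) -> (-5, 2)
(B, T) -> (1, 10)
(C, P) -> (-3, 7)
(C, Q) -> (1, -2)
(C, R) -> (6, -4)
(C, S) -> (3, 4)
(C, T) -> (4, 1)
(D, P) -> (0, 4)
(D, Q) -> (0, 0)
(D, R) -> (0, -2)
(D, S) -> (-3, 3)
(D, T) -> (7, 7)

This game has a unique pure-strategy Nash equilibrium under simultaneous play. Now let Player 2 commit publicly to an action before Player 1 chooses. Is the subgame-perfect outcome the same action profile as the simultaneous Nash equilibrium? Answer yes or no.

yes

Player 1 best-responds to each possible Player 2 move:
- P → Player 1 plays B (best of 2, 8, -3, 0); Player 2 gets 4.
- Q → Player 1 plays A (best of 2, -2, 1, 0); Player 2 gets -5.
- R → Player 1 plays C (best of 4, -5, 6, 0); Player 2 gets -4.
- S → Player 1 plays C (best of -2, -5, 3, -3); Player 2 gets 4.
- T → Player 1 plays D (best of 6, 1, 4, 7); Player 2 gets 7.
Maximizing over 4, -5, -4, 4, 7, Player 2 chooses T. Subgame-perfect outcome: (D, T) with payoffs (7, 7).
Under simultaneous play:
Player 1's best replies: P→B; Q→A; R→C; S→C; T→D.
Player 2's best replies: A→P; B→T; C→P; D→T.
The unique mutual best reply is (D, T), giving (7, 7).
Sequential outcome (D, T) coincides with the Nash profile (D, T).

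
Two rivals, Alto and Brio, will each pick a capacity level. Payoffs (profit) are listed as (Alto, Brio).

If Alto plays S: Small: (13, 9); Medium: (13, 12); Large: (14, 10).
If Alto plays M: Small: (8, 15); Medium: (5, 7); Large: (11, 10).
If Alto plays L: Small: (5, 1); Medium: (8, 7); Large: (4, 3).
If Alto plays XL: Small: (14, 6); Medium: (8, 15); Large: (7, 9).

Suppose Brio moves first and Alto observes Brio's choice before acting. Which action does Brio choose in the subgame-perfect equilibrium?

Backward induction with Brio moving first.
- Small: BR = XL, leader payoff 6.
- Medium: BR = S, leader payoff 12.
- Large: BR = S, leader payoff 10.
Among 6, 12, 10, the best is 12 at Medium. Subgame-perfect outcome: (S, Medium) with payoffs (13, 12).

Medium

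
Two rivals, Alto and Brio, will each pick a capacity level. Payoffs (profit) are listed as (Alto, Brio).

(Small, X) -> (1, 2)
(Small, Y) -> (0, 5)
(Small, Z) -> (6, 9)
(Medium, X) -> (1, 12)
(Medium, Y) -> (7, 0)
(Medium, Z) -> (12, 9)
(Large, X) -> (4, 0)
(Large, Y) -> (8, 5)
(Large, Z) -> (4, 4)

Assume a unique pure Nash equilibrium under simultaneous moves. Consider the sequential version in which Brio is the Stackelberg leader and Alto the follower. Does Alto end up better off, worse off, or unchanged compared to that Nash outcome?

better off

Backward induction with Brio moving first.
- X: BR = Large, leader payoff 0.
- Y: BR = Large, leader payoff 5.
- Z: BR = Medium, leader payoff 9.
Brio's induced payoffs are 0, 5, 9, so Brio commits to Z. Subgame-perfect outcome: (Medium, Z) with payoffs (12, 9).
For the simultaneous game, intersect best replies.
Alto's best replies: X→Large; Y→Large; Z→Medium.
Brio's best replies: Small→Z; Medium→X; Large→Y.
Only (Large, Y) has each player best-responding; Nash payoffs (8, 5).
Alto earns 12 sequentially versus 8 at the Nash outcome: better off.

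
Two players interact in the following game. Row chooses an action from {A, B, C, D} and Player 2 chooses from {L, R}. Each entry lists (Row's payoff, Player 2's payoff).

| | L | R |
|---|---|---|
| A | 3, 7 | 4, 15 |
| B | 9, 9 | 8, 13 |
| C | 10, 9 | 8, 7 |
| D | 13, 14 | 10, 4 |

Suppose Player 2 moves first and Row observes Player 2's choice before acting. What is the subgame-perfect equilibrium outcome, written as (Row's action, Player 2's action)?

(D, L)

Solve by backward induction (Player 2 leads).
- L: BR = D, leader payoff 14.
- R: BR = D, leader payoff 4.
Maximizing over 14, 4, Player 2 chooses L. Subgame-perfect outcome: (D, L) with payoffs (13, 14).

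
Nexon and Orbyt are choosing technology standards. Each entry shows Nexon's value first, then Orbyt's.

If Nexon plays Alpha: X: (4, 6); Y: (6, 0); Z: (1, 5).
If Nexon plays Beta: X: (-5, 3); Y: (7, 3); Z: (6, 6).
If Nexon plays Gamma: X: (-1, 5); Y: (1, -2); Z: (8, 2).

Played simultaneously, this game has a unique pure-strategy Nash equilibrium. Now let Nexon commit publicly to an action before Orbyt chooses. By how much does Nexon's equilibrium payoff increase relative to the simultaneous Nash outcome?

2

Backward induction with Nexon moving first.
- Alpha: Orbyt compares 6, 0, 5 and picks X; Nexon would get 4.
- Beta: Orbyt compares 3, 3, 6 and picks Z; Nexon would get 6.
- Gamma: Orbyt compares 5, -2, 2 and picks X; Nexon would get -1.
Maximizing over 4, 6, -1, Nexon chooses Beta. Subgame-perfect outcome: (Beta, Z) with payoffs (6, 6).
Under simultaneous play:
Nexon's best replies: X→Alpha; Y→Beta; Z→Gamma.
Orbyt's best replies: Alpha→X; Beta→Z; Gamma→X.
Only (Alpha, X) has each player best-responding; Nash payoffs (4, 6).
Nexon's commitment gain: 6 − 4 = 2.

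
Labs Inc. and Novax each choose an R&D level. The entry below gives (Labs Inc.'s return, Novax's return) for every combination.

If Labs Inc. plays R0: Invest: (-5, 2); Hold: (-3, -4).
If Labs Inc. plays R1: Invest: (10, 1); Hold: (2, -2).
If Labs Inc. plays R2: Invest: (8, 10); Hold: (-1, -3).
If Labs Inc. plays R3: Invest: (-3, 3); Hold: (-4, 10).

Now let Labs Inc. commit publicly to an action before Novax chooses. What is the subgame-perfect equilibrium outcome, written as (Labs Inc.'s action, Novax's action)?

(R1, Invest)

Backward induction with Labs Inc. moving first.
- R0: Novax compares 2, -4 and picks Invest; Labs Inc. would get -5.
- R1: Novax compares 1, -2 and picks Invest; Labs Inc. would get 10.
- R2: Novax compares 10, -3 and picks Invest; Labs Inc. would get 8.
- R3: Novax compares 3, 10 and picks Hold; Labs Inc. would get -4.
Labs Inc.'s induced payoffs are -5, 10, 8, -4, so Labs Inc. commits to R1. Subgame-perfect outcome: (R1, Invest) with payoffs (10, 1).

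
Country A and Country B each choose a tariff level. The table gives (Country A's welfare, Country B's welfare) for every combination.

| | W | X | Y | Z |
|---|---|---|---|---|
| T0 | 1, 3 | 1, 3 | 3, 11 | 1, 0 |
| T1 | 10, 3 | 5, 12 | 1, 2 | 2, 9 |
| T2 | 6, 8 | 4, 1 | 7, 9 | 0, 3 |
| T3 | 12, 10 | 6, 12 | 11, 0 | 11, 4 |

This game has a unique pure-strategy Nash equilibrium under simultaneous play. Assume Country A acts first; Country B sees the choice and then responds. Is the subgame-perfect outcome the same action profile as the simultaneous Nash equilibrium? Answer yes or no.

no

Work backward from Country B's decision.
- T0 → Country B plays Y (best of 3, 3, 11, 0); Country A gets 3.
- T1 → Country B plays X (best of 3, 12, 2, 9); Country A gets 5.
- T2 → Country B plays Y (best of 8, 1, 9, 3); Country A gets 7.
- T3 → Country B plays X (best of 10, 12, 0, 4); Country A gets 6.
Country A's induced payoffs are 3, 5, 7, 6, so Country A commits to T2. Subgame-perfect outcome: (T2, Y) with payoffs (7, 9).
Now find the simultaneous Nash equilibrium.
Country A's best replies: W→T3; X→T3; Y→T3; Z→T3.
Country B's best replies: T0→Y; T1→X; T2→Y; T3→X.
The unique mutual best reply is (T3, X), giving (6, 12).
Sequential outcome (T2, Y) differs from the Nash profile (T3, X).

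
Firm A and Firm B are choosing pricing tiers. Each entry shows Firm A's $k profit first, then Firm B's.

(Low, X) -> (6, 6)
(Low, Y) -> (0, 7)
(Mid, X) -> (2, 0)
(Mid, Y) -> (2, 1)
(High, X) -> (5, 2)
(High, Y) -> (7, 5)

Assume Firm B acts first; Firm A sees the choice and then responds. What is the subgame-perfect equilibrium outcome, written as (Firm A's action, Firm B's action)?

(Low, X)

Firm A best-responds to each possible Firm B move:
- X: Firm A compares 6, 2, 5 and picks Low; Firm B would get 6.
- Y: Firm A compares 0, 2, 7 and picks High; Firm B would get 5.
Among 6, 5, the best is 6 at X. Subgame-perfect outcome: (Low, X) with payoffs (6, 6).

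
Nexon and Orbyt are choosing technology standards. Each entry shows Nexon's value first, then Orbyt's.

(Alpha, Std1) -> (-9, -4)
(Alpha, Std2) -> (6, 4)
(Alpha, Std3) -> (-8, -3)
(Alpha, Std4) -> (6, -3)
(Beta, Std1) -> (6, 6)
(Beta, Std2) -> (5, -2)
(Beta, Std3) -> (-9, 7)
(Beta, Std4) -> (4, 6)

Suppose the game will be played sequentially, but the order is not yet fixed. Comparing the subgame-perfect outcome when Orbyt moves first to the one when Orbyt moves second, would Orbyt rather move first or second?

If Nexon leads: Orbyt's best replies are Alpha→Std2, Beta→Std3; Nexon's induced payoffs 6, -9; outcome (Alpha, Std2), payoffs (6, 4).
If Orbyt leads: Nexon's best replies are Std1→Beta, Std2→Alpha, Std3→Alpha, Std4→Alpha; Orbyt's induced payoffs 6, 4, -3, -3; outcome (Beta, Std1), payoffs (6, 6).
Orbyt gets 6 moving first and 4 moving second, so Orbyt prefers to move first.

first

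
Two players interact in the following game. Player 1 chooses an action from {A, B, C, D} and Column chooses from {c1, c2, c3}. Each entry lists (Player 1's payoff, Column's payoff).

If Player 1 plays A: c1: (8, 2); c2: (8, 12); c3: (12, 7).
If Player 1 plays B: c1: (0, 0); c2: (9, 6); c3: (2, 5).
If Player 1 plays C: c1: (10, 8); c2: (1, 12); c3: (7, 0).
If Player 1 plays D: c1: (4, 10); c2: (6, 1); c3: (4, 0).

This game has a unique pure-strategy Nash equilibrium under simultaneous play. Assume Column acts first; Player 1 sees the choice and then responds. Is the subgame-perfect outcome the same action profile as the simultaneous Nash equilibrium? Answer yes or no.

no

Player 1 best-responds to each possible Column move:
- c1 → Player 1 plays C (best of 8, 0, 10, 4); Column gets 8.
- c2 → Player 1 plays B (best of 8, 9, 1, 6); Column gets 6.
- c3 → Player 1 plays A (best of 12, 2, 7, 4); Column gets 7.
Column's induced payoffs are 8, 6, 7, so Column commits to c1. Subgame-perfect outcome: (C, c1) with payoffs (10, 8).
Under simultaneous play:
Player 1's best replies: c1→C; c2→B; c3→A.
Column's best replies: A→c2; B→c2; C→c2; D→c1.
Only (B, c2) has each player best-responding; Nash payoffs (9, 6).
Sequential outcome (C, c1) differs from the Nash profile (B, c2).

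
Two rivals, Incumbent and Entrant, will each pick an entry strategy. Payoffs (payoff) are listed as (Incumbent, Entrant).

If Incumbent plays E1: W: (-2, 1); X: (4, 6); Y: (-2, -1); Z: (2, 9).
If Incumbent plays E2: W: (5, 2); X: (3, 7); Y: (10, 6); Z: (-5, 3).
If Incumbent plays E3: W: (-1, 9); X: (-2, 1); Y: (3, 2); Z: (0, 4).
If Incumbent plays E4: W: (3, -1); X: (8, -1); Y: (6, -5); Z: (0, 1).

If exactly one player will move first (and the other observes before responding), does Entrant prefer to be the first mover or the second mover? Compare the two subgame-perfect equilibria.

If Incumbent leads: Entrant's best replies are E1→Z, E2→X, E3→W, E4→Z; Incumbent's induced payoffs 2, 3, -1, 0; outcome (E2, X), payoffs (3, 7).
If Entrant leads: Incumbent's best replies are W→E2, X→E4, Y→E2, Z→E1; Entrant's induced payoffs 2, -1, 6, 9; outcome (E1, Z), payoffs (2, 9).
Entrant gets 9 moving first and 7 moving second, so Entrant prefers to move first.

first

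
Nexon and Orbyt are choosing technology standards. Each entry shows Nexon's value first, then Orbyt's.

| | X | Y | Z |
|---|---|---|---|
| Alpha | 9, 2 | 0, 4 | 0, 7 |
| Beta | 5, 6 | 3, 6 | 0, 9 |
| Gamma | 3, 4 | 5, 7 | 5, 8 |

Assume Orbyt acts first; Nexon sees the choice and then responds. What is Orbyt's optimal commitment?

Backward induction with Orbyt moving first.
- X → Nexon plays Alpha (best of 9, 5, 3); Orbyt gets 2.
- Y → Nexon plays Gamma (best of 0, 3, 5); Orbyt gets 7.
- Z → Nexon plays Gamma (best of 0, 0, 5); Orbyt gets 8.
Maximizing over 2, 7, 8, Orbyt chooses Z. Subgame-perfect outcome: (Gamma, Z) with payoffs (5, 8).

Z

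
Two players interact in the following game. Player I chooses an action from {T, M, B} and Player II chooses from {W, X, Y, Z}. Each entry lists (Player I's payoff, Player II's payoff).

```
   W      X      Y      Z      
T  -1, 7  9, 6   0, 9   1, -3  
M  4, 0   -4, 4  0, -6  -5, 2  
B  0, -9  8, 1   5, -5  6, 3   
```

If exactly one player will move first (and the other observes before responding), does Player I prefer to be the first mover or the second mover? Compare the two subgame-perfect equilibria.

second

If Player I leads: Player II's best replies are T→Y, M→X, B→Z; Player I's induced payoffs 0, -4, 6; outcome (B, Z), payoffs (6, 3).
If Player II leads: Player I's best replies are W→M, X→T, Y→B, Z→B; Player II's induced payoffs 0, 6, -5, 3; outcome (T, X), payoffs (9, 6).
Player I gets 6 moving first and 9 moving second, so Player I prefers to move second.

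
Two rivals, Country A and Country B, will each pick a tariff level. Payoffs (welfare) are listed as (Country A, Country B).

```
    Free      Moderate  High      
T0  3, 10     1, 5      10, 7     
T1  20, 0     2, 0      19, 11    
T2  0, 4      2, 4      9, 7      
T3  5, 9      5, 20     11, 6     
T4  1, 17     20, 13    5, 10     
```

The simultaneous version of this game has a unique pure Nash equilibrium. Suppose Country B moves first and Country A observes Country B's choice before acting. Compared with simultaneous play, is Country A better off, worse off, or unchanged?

Backward induction with Country B moving first.
- Free: Country A compares 3, 20, 0, 5, 1 and picks T1; Country B would get 0.
- Moderate: Country A compares 1, 2, 2, 5, 20 and picks T4; Country B would get 13.
- High: Country A compares 10, 19, 9, 11, 5 and picks T1; Country B would get 11.
Maximizing over 0, 13, 11, Country B chooses Moderate. Subgame-perfect outcome: (T4, Moderate) with payoffs (20, 13).
For the simultaneous game, intersect best replies.
Country A's best replies: Free→T1; Moderate→T4; High→T1.
Country B's best replies: T0→Free; T1→High; T2→High; T3→Moderate; T4→Free.
The unique mutual best reply is (T1, High), giving (19, 11).
Country A earns 20 sequentially versus 19 at the Nash outcome: better off.

better off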